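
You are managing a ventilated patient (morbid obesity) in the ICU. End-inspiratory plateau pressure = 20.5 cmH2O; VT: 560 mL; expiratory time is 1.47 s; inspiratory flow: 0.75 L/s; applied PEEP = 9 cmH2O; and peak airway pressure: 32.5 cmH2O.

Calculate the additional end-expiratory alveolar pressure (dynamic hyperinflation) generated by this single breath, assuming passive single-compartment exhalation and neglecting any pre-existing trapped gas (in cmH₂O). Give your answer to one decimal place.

R = (PIP − Pplat)/V̇ = (32.5 − 20.5) / 0.75 = 12.0/0.75 = 16.0 cmH2O·s/L.
C = Vt/(Pplat − PEEP) = 560.0 / (20.5 − 9) = 560.0/11.5 = 48.696 mL/cmH2O.
τ = R × C = 16.0 × 0.0487 L/cmH2O = 0.7792 s.
Fraction remaining = e^(−Te/τ) = e^(−1.47/0.7792) = 0.1516; trapped volume = 560.0 × 0.1516 = 84.896 mL.
Additional alveolar pressure from trapping ≈ V_trapped / C = 84.896 / 48.696 = 1.743 cmH2O.

1.7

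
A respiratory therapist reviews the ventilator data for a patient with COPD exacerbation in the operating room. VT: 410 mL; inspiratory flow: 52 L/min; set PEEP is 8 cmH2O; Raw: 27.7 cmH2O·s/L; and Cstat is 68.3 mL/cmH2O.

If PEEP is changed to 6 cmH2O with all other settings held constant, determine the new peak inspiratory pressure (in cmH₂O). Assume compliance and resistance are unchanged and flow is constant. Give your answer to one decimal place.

Flow: 52 L/min ÷ 60 = 0.8667 L/s.
PIP = Vt/C + R·V̇ + PEEP (constant-flow equation of motion).
Only the baseline term changes: ΔPIP = ΔPEEP = 6 − 8 = -2.0 cmH2O.
Original PIP = 410/68.3 + 27.7×0.8667 + 8 = 38.011 cmH2O; new PIP = 38.011 + (-2.0) = 36.011 cmH2O.

36.0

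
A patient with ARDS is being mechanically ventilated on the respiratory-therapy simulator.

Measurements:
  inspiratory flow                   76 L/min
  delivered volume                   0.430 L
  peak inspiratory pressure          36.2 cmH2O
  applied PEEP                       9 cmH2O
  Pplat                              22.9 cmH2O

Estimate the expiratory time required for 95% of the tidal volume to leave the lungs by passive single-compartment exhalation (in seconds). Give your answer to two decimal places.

Flow: 76 L/min ÷ 60 = 1.2667 L/s.
R = (PIP − Pplat)/V̇ = (36.2 − 22.9) / 1.2667 = 13.3/1.2667 = 10.5 cmH2O·s/L.
C = Vt/(Pplat − PEEP) = 430.0 / (22.9 − 9) = 430.0/13.9 = 30.935 mL/cmH2O.
τ = R × C = 10.5 × 0.03094 L/cmH2O = 0.3249 s.
t = −τ·ln(1 − 0.95) = −0.3249·ln(0.05) = 0.9733 s.

0.97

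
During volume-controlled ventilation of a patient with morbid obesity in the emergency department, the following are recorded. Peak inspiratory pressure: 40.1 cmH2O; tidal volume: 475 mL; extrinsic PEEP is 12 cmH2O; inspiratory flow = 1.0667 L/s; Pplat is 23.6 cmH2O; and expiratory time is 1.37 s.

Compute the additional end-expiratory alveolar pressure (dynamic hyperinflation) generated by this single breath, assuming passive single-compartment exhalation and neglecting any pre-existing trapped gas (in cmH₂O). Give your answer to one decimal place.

1.3

R = (PIP − Pplat)/V̇ = (40.1 − 23.6) / 1.0667 = 16.5/1.0667 = 15.468 cmH2O·s/L.
C = Vt/(Pplat − PEEP) = 475.0 / (23.6 − 12) = 475.0/11.6 = 40.948 mL/cmH2O.
τ = R × C = 15.468 × 0.04095 L/cmH2O = 0.6334 s.
Fraction remaining = e^(−Te/τ) = e^(−1.37/0.6334) = 0.115; trapped volume = 475.0 × 0.115 = 54.625 mL.
Additional alveolar pressure from trapping ≈ V_trapped / C = 54.625 / 40.948 = 1.334 cmH2O.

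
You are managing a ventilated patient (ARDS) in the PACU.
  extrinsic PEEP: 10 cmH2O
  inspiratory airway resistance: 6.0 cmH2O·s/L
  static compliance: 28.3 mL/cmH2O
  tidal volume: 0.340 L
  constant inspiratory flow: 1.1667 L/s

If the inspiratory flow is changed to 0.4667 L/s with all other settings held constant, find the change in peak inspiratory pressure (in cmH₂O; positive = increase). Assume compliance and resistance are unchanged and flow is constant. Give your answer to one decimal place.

-4.2

PIP = Vt/C + R·V̇ + PEEP (constant-flow equation of motion).
Only the resistive term changes: ΔPIP = R × ΔV̇ = 6.0 × (0.4667 − 1.1667) = 6.0 × -0.7 = -4.2 cmH2O.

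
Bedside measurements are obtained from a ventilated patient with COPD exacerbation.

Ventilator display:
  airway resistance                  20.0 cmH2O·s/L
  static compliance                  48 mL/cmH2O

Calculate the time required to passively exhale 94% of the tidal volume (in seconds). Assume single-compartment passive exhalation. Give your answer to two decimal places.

2.70

τ = R × C = 20.0 × 48 mL/cmH2O = 20.0 × 0.048 L/cmH2O = 0.96 s.
Exhaled fraction f = 1 − e^(−t/τ) → t = −τ·ln(1 − f) = −0.96·ln(0.06) = 2.701 s.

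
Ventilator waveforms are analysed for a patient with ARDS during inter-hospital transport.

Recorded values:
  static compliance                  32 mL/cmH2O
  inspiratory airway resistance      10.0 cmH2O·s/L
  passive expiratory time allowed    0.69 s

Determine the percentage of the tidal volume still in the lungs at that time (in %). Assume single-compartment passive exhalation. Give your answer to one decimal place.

11.6

τ = R × C = 10.0 × 32 mL/cmH2O = 10.0 × 0.032 L/cmH2O = 0.32 s.
Passive exhalation: V(t)/V₀ = e^(−t/τ) = e^(−0.69/0.32) = 0.1158.
Fraction remaining = 0.1158 → 11.58%.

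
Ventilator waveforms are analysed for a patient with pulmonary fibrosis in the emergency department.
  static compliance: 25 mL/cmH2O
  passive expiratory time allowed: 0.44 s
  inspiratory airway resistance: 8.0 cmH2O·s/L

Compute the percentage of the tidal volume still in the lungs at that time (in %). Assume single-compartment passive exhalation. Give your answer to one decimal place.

τ = R × C = 8.0 × 25 mL/cmH2O = 8.0 × 0.025 L/cmH2O = 0.2 s.
Passive exhalation: V(t)/V₀ = e^(−t/τ) = e^(−0.44/0.2) = 0.1108.
Fraction remaining = 0.1108 → 11.08%.

11.1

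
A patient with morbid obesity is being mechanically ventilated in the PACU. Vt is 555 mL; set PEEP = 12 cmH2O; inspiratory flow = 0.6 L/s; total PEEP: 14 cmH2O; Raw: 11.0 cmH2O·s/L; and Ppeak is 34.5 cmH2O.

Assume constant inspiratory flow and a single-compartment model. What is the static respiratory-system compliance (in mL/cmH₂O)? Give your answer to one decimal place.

Total PEEP = 14 cmH2O (set 12 + intrinsic 2); this is the baseline alveolar pressure.
Equation of motion (constant flow): PIP = Vt/C + R·V̇ + PEEP.
Vt/C = PIP − R·V̇ − PEEP = 34.5 − 11.0×0.6 − 14 = 34.5 − 6.6 − 14 = 13.9 cmH2O.
C = Vt / 13.9 = 555 / 13.9 = 39.928 mL/cmH2O.

39.9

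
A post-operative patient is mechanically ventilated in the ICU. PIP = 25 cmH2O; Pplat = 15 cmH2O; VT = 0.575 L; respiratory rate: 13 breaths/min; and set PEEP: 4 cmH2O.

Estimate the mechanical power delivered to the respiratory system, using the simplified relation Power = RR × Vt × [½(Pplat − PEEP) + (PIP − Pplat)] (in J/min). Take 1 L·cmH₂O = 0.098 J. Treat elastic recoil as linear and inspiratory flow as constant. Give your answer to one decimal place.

11.4

Per-breath work = Vt × [½(Pplat−PEEP) + (PIP−Pplat)] = 0.575 × [0.5×11.0 + 10.0] = 0.575 × 15.5 = 8.913 L·cmH2O.
Power = 13 × 8.913 = 115.87 L·cmH2O/min.
× 0.098 J/(L·cmH2O) → 11.355 J/min.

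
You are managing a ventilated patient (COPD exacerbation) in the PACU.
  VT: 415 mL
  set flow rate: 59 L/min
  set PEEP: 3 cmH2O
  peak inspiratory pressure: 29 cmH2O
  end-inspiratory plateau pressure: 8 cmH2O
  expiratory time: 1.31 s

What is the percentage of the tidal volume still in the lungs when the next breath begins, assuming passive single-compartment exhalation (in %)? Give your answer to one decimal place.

Flow: 59 L/min ÷ 60 = 0.9833 L/s.
R = (PIP − Pplat)/V̇ = (29 − 8) / 0.9833 = 21.0/0.9833 = 21.357 cmH2O·s/L.
C = Vt/(Pplat − PEEP) = 415.0 / (8 − 3) = 415.0/5.0 = 83.0 mL/cmH2O.
τ = R × C = 21.357 × 0.083 L/cmH2O = 1.773 s.
Fraction remaining at end-expiration = e^(−Te/τ) = e^(−1.31/1.773) = 0.4777 → 47.77%.

47.8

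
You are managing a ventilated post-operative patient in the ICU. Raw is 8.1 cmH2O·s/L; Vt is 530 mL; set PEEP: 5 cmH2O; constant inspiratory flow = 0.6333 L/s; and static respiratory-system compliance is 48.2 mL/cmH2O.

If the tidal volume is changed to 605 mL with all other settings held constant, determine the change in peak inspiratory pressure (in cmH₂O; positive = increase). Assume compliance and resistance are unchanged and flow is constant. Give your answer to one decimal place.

PIP = Vt/C + R·V̇ + PEEP (constant-flow equation of motion).
Only the elastic term changes: ΔPIP = ΔVt / C = (605 − 530) / 48.2 = 1.556 cmH2O.

1.6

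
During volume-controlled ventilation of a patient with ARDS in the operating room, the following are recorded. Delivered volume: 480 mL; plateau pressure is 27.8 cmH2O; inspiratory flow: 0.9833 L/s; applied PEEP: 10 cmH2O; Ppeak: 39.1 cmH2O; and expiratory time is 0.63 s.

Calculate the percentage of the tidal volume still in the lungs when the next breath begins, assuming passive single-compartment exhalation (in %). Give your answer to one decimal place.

R = (PIP − Pplat)/V̇ = (39.1 − 27.8) / 0.9833 = 11.3/0.9833 = 11.492 cmH2O·s/L.
C = Vt/(Pplat − PEEP) = 480.0 / (27.8 − 10) = 480.0/17.8 = 26.966 mL/cmH2O.
τ = R × C = 11.492 × 0.02697 L/cmH2O = 0.3099 s.
Fraction remaining at end-expiration = e^(−Te/τ) = e^(−0.63/0.3099) = 0.131 → 13.1%.

13.1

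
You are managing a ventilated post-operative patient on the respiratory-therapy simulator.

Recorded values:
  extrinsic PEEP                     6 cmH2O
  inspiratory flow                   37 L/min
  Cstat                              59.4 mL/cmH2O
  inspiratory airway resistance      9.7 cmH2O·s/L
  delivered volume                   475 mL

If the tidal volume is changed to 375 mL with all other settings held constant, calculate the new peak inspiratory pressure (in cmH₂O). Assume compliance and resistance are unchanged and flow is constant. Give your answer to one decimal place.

18.3

Flow: 37 L/min ÷ 60 = 0.6167 L/s.
PIP = Vt/C + R·V̇ + PEEP (constant-flow equation of motion).
Only the elastic term changes: ΔPIP = ΔVt / C = (375 − 475) / 59.4 = -1.684 cmH2O.
Original PIP = 475/59.4 + 9.7×0.6167 + 6 = 19.979 cmH2O; new PIP = 19.979 + (-1.684) = 18.295 cmH2O.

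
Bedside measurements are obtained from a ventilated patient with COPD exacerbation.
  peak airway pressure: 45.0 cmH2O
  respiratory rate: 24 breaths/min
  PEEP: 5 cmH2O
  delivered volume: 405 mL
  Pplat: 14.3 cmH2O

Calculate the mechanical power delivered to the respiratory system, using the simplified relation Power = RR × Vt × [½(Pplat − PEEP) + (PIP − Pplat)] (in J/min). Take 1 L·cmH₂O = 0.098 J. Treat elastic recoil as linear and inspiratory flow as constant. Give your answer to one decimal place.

33.7

Per-breath work = Vt × [½(Pplat−PEEP) + (PIP−Pplat)] = 0.405 × [0.5×9.3 + 30.7] = 0.405 × 35.35 = 14.317 L·cmH2O.
Power = 24 × 14.317 = 343.61 L·cmH2O/min.
× 0.098 J/(L·cmH2O) → 33.674 J/min.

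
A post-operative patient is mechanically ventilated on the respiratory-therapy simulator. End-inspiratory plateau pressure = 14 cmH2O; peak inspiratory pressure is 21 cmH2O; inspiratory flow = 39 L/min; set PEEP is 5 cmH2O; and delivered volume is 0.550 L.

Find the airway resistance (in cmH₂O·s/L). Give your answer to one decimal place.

10.8

Flow: 39 L/min ÷ 60 = 0.65 L/s.
Raw = (PIP − Pplat) / flow = (21 − 14) / 0.65 = 7.0 / 0.65 = 10.769 cmH2O·s/L.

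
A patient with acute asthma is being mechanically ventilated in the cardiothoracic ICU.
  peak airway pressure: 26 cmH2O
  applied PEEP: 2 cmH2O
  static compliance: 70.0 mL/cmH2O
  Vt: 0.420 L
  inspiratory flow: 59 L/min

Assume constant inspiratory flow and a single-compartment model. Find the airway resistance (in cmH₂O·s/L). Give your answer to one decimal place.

Flow: 59 L/min ÷ 60 = 0.9833 L/s.
Equation of motion (constant flow): PIP = Vt/C + R·V̇ + PEEP.
R·V̇ = PIP − Vt/C − PEEP = 26 − 420/70.0 − 2 = 26 − 6.0 − 2 = 18.0 cmH2O.
R = 18.0 / 0.9833 = 18.306 cmH2O·s/L.

18.3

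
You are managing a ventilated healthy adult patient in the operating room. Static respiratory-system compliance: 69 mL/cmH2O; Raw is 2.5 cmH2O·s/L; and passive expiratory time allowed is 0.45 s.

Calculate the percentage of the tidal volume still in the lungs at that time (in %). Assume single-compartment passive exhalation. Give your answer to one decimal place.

τ = R × C = 2.5 × 69 mL/cmH2O = 2.5 × 0.069 L/cmH2O = 0.1725 s.
Passive exhalation: V(t)/V₀ = e^(−t/τ) = e^(−0.45/0.1725) = 0.07363.
Fraction remaining = 0.07363 → 7.363%.

7.4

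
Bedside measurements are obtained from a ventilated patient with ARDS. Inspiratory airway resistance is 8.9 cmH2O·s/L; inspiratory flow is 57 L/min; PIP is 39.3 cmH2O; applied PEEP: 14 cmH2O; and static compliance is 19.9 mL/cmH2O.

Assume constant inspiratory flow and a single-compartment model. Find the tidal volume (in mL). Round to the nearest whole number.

335

Flow: 57 L/min ÷ 60 = 0.95 L/s.
Equation of motion (constant flow): PIP = Vt/C + R·V̇ + PEEP.
Vt/C = PIP − R·V̇ − PEEP = 39.3 − 8.455 − 14 = 16.845 cmH2O.
Vt = C × 16.845 = 19.9 × 16.845 = 335.22 mL.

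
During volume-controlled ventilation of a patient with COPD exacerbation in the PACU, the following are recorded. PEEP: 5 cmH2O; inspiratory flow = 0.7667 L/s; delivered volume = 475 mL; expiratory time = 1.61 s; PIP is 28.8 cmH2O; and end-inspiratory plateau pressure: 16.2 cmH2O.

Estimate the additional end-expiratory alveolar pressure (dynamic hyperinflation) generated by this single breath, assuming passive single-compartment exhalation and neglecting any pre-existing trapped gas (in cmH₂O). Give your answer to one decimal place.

1.1

R = (PIP − Pplat)/V̇ = (28.8 − 16.2) / 0.7667 = 12.6/0.7667 = 16.434 cmH2O·s/L.
C = Vt/(Pplat − PEEP) = 475.0 / (16.2 − 5) = 475.0/11.2 = 42.411 mL/cmH2O.
τ = R × C = 16.434 × 0.04241 L/cmH2O = 0.697 s.
Fraction remaining = e^(−Te/τ) = e^(−1.61/0.697) = 0.09927; trapped volume = 475.0 × 0.09927 = 47.153 mL.
Additional alveolar pressure from trapping ≈ V_trapped / C = 47.153 / 42.411 = 1.112 cmH2O.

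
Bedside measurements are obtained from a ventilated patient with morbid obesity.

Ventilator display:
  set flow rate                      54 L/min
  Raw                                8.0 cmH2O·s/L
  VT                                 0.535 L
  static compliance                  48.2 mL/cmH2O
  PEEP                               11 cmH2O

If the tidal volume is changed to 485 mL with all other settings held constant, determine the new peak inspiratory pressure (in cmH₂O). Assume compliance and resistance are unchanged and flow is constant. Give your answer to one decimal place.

Flow: 54 L/min ÷ 60 = 0.9 L/s.
PIP = Vt/C + R·V̇ + PEEP (constant-flow equation of motion).
Only the elastic term changes: ΔPIP = ΔVt / C = (485 − 535) / 48.2 = -1.037 cmH2O.
Original PIP = 535/48.2 + 8.0×0.9 + 11 = 29.3 cmH2O; new PIP = 29.3 + (-1.037) = 28.263 cmH2O.

28.3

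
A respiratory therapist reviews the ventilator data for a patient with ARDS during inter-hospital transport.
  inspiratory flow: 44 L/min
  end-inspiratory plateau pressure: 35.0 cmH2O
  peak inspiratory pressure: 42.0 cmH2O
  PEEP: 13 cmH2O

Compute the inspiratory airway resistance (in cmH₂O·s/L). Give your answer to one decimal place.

9.5

Flow: 44 L/min ÷ 60 = 0.7333 L/s.
Raw = (PIP − Pplat) / flow = (42.0 − 35.0) / 0.7333 = 7.0 / 0.7333 = 9.546 cmH2O·s/L.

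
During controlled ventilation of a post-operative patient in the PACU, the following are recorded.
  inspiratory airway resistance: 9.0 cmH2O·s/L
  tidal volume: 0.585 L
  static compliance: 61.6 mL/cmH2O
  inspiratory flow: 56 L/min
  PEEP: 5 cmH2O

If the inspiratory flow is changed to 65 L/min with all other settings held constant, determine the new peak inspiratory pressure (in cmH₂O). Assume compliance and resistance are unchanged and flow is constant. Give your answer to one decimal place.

24.2

Flow: 56 L/min ÷ 60 = 0.9333 L/s.
New flow: 65 L/min ÷ 60 = 1.0833 L/s.
PIP = Vt/C + R·V̇ + PEEP (constant-flow equation of motion).
Only the resistive term changes: ΔPIP = R × ΔV̇ = 9.0 × (1.0833 − 0.9333) = 9.0 × 0.15 = 1.35 cmH2O.
Original PIP = 585/61.6 + 9.0×0.9333 + 5 = 22.896 cmH2O; new PIP = 22.896 + (1.35) = 24.246 cmH2O.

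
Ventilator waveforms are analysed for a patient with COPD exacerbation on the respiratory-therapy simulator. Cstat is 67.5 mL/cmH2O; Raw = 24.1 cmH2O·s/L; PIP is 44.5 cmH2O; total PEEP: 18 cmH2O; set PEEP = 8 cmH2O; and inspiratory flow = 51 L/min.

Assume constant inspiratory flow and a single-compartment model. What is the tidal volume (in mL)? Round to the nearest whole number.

Flow: 51 L/min ÷ 60 = 0.85 L/s.
Total PEEP = 18 cmH2O (set 8 + intrinsic 10); this is the baseline alveolar pressure.
Equation of motion (constant flow): PIP = Vt/C + R·V̇ + PEEP.
Vt/C = PIP − R·V̇ − PEEP = 44.5 − 20.485 − 18 = 6.015 cmH2O.
Vt = C × 6.015 = 67.5 × 6.015 = 406.01 mL.

406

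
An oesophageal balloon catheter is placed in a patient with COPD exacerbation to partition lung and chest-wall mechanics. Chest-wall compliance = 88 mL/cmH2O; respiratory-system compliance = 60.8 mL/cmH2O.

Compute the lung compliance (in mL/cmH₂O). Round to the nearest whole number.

197

1/CL = 1/Crs − 1/Ccw.
1/CL = 1/60.8 − 1/88 = 0.005084.
CL = 196.7 mL/cmH2O.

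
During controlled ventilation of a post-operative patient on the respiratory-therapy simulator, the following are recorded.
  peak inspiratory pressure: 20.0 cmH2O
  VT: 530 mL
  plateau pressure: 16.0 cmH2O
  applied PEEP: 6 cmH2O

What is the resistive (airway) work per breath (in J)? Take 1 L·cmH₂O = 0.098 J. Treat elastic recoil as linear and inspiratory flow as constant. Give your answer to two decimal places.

With constant inspiratory flow the resistive pressure is constant at PIP − Pplat = 20.0 − 16.0 = 4.0 cmH2O, so resistive work = 4.0 × 0.530 = 2.12 L·cmH2O.
× 0.098 J/(L·cmH2O) → 0.2078 J.

0.21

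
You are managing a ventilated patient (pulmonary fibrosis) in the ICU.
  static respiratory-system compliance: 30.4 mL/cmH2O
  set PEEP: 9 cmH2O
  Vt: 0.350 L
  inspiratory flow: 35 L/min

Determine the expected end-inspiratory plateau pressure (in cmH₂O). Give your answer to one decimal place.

20.5

Pplat = PEEP + Vt / Cstat = 9 + 350 / 30.4 = 9 + 11.513 = 20.513 cmH2O.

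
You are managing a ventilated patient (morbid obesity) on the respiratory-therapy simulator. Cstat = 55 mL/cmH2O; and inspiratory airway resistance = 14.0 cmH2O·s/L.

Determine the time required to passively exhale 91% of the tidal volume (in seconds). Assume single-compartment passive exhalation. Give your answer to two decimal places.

τ = R × C = 14.0 × 55 mL/cmH2O = 14.0 × 0.055 L/cmH2O = 0.77 s.
Exhaled fraction f = 1 − e^(−t/τ) → t = −τ·ln(1 − f) = −0.77·ln(0.09) = 1.854 s.

1.85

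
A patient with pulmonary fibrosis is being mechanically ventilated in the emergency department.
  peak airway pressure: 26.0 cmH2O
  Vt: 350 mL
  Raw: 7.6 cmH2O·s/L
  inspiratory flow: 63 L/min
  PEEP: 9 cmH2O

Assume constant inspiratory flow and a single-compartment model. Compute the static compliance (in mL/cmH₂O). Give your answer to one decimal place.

Flow: 63 L/min ÷ 60 = 1.05 L/s.
Equation of motion (constant flow): PIP = Vt/C + R·V̇ + PEEP.
Vt/C = PIP − R·V̇ − PEEP = 26.0 − 7.6×1.05 − 9 = 26.0 − 7.98 − 9 = 9.02 cmH2O.
C = Vt / 9.02 = 350 / 9.02 = 38.803 mL/cmH2O.

38.8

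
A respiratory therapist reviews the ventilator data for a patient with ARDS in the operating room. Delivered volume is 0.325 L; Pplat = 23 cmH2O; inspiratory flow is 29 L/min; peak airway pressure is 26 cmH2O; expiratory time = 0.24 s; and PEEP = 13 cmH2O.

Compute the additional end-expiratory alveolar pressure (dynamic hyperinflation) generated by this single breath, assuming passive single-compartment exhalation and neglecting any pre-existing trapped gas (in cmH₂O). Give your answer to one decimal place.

3.0

Flow: 29 L/min ÷ 60 = 0.4833 L/s.
R = (PIP − Pplat)/V̇ = (26 − 23) / 0.4833 = 3.0/0.4833 = 6.207 cmH2O·s/L.
C = Vt/(Pplat − PEEP) = 325.0 / (23 − 13) = 325.0/10.0 = 32.5 mL/cmH2O.
τ = R × C = 6.207 × 0.0325 L/cmH2O = 0.2017 s.
Fraction remaining = e^(−Te/τ) = e^(−0.24/0.2017) = 0.3043; trapped volume = 325.0 × 0.3043 = 98.898 mL.
Additional alveolar pressure from trapping ≈ V_trapped / C = 98.898 / 32.5 = 3.043 cmH2O.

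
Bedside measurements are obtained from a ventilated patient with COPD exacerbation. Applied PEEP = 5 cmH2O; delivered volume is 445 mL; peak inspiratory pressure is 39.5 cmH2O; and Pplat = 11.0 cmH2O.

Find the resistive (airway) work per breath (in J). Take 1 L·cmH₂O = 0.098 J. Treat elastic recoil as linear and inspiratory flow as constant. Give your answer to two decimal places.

1.24

With constant inspiratory flow the resistive pressure is constant at PIP − Pplat = 39.5 − 11.0 = 28.5 cmH2O, so resistive work = 28.5 × 0.445 = 12.683 L·cmH2O.
× 0.098 J/(L·cmH2O) → 1.243 J.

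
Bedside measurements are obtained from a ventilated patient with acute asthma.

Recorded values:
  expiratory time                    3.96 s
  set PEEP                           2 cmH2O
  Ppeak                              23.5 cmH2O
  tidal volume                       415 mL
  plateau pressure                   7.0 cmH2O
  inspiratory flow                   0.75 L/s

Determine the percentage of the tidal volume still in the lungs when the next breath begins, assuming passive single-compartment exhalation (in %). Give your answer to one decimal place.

11.4

R = (PIP − Pplat)/V̇ = (23.5 − 7.0) / 0.75 = 16.5/0.75 = 22.0 cmH2O·s/L.
C = Vt/(Pplat − PEEP) = 415.0 / (7.0 − 2) = 415.0/5.0 = 83.0 mL/cmH2O.
τ = R × C = 22.0 × 0.083 L/cmH2O = 1.826 s.
Fraction remaining at end-expiration = e^(−Te/τ) = e^(−3.96/1.826) = 0.1143 → 11.43%.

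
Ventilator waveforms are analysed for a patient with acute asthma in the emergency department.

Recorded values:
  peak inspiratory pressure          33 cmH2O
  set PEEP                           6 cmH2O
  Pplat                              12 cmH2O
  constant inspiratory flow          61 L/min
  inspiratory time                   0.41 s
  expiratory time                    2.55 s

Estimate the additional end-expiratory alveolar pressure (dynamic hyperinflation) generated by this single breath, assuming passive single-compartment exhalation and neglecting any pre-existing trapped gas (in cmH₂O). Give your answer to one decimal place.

1.0

Flow: 61 L/min ÷ 60 = 1.0167 L/s.
Vt = flow × Ti = 1.0167 L/s × 0.41 s × 1000 mL/L = 416.85 mL.
R = (PIP − Pplat)/V̇ = (33 − 12) / 1.0167 = 21.0/1.0167 = 20.655 cmH2O·s/L.
C = Vt/(Pplat − PEEP) = 416.85 / (12 − 6) = 416.85/6.0 = 69.475 mL/cmH2O.
τ = R × C = 20.655 × 0.06948 L/cmH2O = 1.435 s.
Fraction remaining = e^(−Te/τ) = e^(−2.55/1.435) = 0.1691; trapped volume = 416.85 × 0.1691 = 70.489 mL.
Additional alveolar pressure from trapping ≈ V_trapped / C = 70.489 / 69.475 = 1.015 cmH2O.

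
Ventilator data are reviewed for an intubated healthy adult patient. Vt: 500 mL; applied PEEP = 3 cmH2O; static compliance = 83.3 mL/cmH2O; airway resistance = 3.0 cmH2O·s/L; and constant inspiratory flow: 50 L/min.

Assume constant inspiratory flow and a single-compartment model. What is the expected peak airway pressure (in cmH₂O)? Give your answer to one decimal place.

Flow: 50 L/min ÷ 60 = 0.8333 L/s.
Equation of motion (constant flow): PIP = Vt/C + R·V̇ + PEEP.
PIP = 500/83.3 + 3.0×0.8333 + 3 = 6.002 + 2.5 + 3 = 11.502 cmH2O.

11.5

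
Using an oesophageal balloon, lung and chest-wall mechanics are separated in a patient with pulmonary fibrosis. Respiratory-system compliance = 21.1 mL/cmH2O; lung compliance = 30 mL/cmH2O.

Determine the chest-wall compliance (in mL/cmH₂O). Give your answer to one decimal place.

71.1

1/Ccw = 1/Crs − 1/CL.
1/Ccw = 1/21.1 − 1/30 = 0.01406.
Ccw = 71.124 mL/cmH2O.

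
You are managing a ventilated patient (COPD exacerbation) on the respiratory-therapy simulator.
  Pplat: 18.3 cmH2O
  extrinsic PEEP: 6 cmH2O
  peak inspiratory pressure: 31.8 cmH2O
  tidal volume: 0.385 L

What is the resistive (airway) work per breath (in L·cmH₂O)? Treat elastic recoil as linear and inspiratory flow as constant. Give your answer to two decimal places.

5.20

With constant inspiratory flow the resistive pressure is constant at PIP − Pplat = 31.8 − 18.3 = 13.5 cmH2O, so resistive work = 13.5 × 0.385 = 5.198 L·cmH2O.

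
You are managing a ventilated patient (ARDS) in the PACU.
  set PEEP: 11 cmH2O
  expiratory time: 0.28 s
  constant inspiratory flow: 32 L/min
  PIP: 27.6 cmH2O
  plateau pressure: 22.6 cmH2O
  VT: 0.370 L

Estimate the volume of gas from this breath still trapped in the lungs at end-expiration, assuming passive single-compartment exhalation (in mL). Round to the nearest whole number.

Flow: 32 L/min ÷ 60 = 0.5333 L/s.
R = (PIP − Pplat)/V̇ = (27.6 − 22.6) / 0.5333 = 5.0/0.5333 = 9.376 cmH2O·s/L.
C = Vt/(Pplat − PEEP) = 370.0 / (22.6 − 11) = 370.0/11.6 = 31.897 mL/cmH2O.
τ = R × C = 9.376 × 0.0319 L/cmH2O = 0.2991 s.
Fraction remaining = e^(−Te/τ) = e^(−0.28/0.2991) = 0.3921.
Trapped volume = 370.0 × 0.3921 = 145.08 mL.

145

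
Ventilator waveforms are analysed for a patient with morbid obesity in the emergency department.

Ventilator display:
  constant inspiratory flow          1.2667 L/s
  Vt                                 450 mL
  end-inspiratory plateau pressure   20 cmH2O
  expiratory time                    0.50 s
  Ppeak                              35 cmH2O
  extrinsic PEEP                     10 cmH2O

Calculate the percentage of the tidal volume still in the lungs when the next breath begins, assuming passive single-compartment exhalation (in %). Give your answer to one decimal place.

39.1

R = (PIP − Pplat)/V̇ = (35 − 20) / 1.2667 = 15.0/1.2667 = 11.842 cmH2O·s/L.
C = Vt/(Pplat − PEEP) = 450.0 / (20 − 10) = 450.0/10.0 = 45.0 mL/cmH2O.
τ = R × C = 11.842 × 0.045 L/cmH2O = 0.5329 s.
Fraction remaining at end-expiration = e^(−Te/τ) = e^(−0.50/0.5329) = 0.3913 → 39.13%.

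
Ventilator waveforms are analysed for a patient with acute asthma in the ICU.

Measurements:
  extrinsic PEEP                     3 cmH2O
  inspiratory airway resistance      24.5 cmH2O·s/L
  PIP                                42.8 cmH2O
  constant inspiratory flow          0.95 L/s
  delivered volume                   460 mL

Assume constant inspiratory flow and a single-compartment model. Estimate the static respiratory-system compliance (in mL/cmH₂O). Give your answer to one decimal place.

27.8

Equation of motion (constant flow): PIP = Vt/C + R·V̇ + PEEP.
Vt/C = PIP − R·V̇ − PEEP = 42.8 − 24.5×0.95 − 3 = 42.8 − 23.275 − 3 = 16.525 cmH2O.
C = Vt / 16.525 = 460 / 16.525 = 27.837 mL/cmH2O.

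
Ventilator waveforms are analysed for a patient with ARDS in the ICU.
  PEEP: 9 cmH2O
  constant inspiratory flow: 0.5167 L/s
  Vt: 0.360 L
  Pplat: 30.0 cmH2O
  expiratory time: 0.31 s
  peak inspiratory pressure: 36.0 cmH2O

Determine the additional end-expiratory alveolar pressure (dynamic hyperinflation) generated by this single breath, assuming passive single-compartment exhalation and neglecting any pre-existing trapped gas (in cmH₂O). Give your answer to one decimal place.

4.4

R = (PIP − Pplat)/V̇ = (36.0 − 30.0) / 0.5167 = 6.0/0.5167 = 11.612 cmH2O·s/L.
C = Vt/(Pplat − PEEP) = 360.0 / (30.0 − 9) = 360.0/21.0 = 17.143 mL/cmH2O.
τ = R × C = 11.612 × 0.01714 L/cmH2O = 0.199 s.
Fraction remaining = e^(−Te/τ) = e^(−0.31/0.199) = 0.2106; trapped volume = 360.0 × 0.2106 = 75.816 mL.
Additional alveolar pressure from trapping ≈ V_trapped / C = 75.816 / 17.143 = 4.423 cmH2O.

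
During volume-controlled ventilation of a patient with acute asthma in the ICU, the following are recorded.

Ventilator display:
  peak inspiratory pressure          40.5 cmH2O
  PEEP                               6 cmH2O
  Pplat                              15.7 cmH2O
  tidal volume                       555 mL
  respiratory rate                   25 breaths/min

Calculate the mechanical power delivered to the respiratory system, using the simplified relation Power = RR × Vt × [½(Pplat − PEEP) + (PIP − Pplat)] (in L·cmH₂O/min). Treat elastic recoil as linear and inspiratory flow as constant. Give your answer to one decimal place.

411.4

Per-breath work = Vt × [½(Pplat−PEEP) + (PIP−Pplat)] = 0.555 × [0.5×9.7 + 24.8] = 0.555 × 29.65 = 16.456 L·cmH2O.
Power = 25 × 16.456 = 411.4 L·cmH2O/min.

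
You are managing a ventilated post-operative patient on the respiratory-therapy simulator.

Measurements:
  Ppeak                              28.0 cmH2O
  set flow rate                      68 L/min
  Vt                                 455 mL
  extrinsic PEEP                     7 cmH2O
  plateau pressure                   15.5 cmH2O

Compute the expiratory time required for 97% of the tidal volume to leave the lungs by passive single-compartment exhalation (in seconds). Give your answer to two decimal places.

Flow: 68 L/min ÷ 60 = 1.1333 L/s.
R = (PIP − Pplat)/V̇ = (28.0 − 15.5) / 1.1333 = 12.5/1.1333 = 11.03 cmH2O·s/L.
C = Vt/(Pplat − PEEP) = 455.0 / (15.5 − 7) = 455.0/8.5 = 53.529 mL/cmH2O.
τ = R × C = 11.03 × 0.05353 L/cmH2O = 0.5904 s.
t = −τ·ln(1 − 0.97) = −0.5904·ln(0.03) = 2.07 s.

2.07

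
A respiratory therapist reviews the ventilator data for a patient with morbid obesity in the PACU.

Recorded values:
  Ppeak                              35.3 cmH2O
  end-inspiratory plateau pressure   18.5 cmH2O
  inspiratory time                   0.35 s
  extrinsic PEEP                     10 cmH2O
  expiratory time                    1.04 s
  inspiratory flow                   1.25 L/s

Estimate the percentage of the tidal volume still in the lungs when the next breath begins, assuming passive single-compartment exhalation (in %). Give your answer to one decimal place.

22.2

Vt = flow × Ti = 1.25 L/s × 0.35 s × 1000 mL/L = 437.5 mL.
R = (PIP − Pplat)/V̇ = (35.3 − 18.5) / 1.25 = 16.8/1.25 = 13.44 cmH2O·s/L.
C = Vt/(Pplat − PEEP) = 437.5 / (18.5 − 10) = 437.5/8.5 = 51.471 mL/cmH2O.
τ = R × C = 13.44 × 0.05147 L/cmH2O = 0.6918 s.
Fraction remaining at end-expiration = e^(−Te/τ) = e^(−1.04/0.6918) = 0.2224 → 22.24%.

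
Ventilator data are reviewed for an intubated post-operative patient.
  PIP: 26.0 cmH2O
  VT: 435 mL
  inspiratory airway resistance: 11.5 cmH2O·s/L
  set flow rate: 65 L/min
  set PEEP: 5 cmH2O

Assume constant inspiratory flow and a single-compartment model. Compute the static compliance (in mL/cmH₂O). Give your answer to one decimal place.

Flow: 65 L/min ÷ 60 = 1.0833 L/s.
Equation of motion (constant flow): PIP = Vt/C + R·V̇ + PEEP.
Vt/C = PIP − R·V̇ − PEEP = 26.0 − 11.5×1.0833 − 5 = 26.0 − 12.458 − 5 = 8.542 cmH2O.
C = Vt / 8.542 = 435 / 8.542 = 50.925 mL/cmH2O.

50.9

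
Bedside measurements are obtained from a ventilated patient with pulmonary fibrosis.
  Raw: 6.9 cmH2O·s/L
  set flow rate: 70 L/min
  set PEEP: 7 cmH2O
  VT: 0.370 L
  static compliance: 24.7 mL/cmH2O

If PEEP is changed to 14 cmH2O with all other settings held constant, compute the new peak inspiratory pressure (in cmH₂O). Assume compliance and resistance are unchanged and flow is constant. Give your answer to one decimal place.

Flow: 70 L/min ÷ 60 = 1.1667 L/s.
PIP = Vt/C + R·V̇ + PEEP (constant-flow equation of motion).
Only the baseline term changes: ΔPIP = ΔPEEP = 14 − 7 = 7.0 cmH2O.
Original PIP = 370/24.7 + 6.9×1.1667 + 7 = 30.03 cmH2O; new PIP = 30.03 + (7.0) = 37.03 cmH2O.

37.0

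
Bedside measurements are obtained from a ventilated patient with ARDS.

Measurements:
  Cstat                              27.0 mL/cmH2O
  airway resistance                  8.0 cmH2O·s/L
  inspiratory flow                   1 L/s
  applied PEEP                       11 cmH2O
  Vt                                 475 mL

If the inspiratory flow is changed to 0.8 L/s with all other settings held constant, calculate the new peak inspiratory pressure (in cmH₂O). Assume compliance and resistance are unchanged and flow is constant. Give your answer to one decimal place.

35.0

PIP = Vt/C + R·V̇ + PEEP (constant-flow equation of motion).
Only the resistive term changes: ΔPIP = R × ΔV̇ = 8.0 × (0.8 − 1) = 8.0 × -0.2 = -1.6 cmH2O.
Original PIP = 475/27.0 + 8.0×1 + 11 = 36.593 cmH2O; new PIP = 36.593 + (-1.6) = 34.993 cmH2O.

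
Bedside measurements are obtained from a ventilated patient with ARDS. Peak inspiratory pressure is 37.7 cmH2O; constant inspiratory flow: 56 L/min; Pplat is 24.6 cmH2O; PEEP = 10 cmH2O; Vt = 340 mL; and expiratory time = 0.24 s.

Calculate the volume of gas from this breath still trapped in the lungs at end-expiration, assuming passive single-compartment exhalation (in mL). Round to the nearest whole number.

163

Flow: 56 L/min ÷ 60 = 0.9333 L/s.
R = (PIP − Pplat)/V̇ = (37.7 − 24.6) / 0.9333 = 13.1/0.9333 = 14.036 cmH2O·s/L.
C = Vt/(Pplat − PEEP) = 340.0 / (24.6 − 10) = 340.0/14.6 = 23.288 mL/cmH2O.
τ = R × C = 14.036 × 0.02329 L/cmH2O = 0.3269 s.
Fraction remaining = e^(−Te/τ) = e^(−0.24/0.3269) = 0.4799.
Trapped volume = 340.0 × 0.4799 = 163.17 mL.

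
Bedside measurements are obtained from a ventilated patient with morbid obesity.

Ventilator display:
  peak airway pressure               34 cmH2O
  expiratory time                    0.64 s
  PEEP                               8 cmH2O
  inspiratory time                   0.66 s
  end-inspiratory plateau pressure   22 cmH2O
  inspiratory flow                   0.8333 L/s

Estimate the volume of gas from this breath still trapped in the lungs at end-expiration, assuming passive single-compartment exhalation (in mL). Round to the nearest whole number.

177

Vt = flow × Ti = 0.8333 L/s × 0.66 s × 1000 mL/L = 549.98 mL.
R = (PIP − Pplat)/V̇ = (34 − 22) / 0.8333 = 12.0/0.8333 = 14.401 cmH2O·s/L.
C = Vt/(Pplat − PEEP) = 549.98 / (22 − 8) = 549.98/14.0 = 39.284 mL/cmH2O.
τ = R × C = 14.401 × 0.03928 L/cmH2O = 0.5657 s.
Fraction remaining = e^(−Te/τ) = e^(−0.64/0.5657) = 0.3226.
Trapped volume = 549.98 × 0.3226 = 177.42 mL.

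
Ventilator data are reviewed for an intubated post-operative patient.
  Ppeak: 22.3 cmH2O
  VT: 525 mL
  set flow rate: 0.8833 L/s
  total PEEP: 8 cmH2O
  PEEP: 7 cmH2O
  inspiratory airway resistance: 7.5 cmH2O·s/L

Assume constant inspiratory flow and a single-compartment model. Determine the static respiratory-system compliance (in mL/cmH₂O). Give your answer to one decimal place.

Total PEEP = 8 cmH2O (set 7 + intrinsic 1); this is the baseline alveolar pressure.
Equation of motion (constant flow): PIP = Vt/C + R·V̇ + PEEP.
Vt/C = PIP − R·V̇ − PEEP = 22.3 − 7.5×0.8833 − 8 = 22.3 − 6.625 − 8 = 7.675 cmH2O.
C = Vt / 7.675 = 525 / 7.675 = 68.404 mL/cmH2O.

68.4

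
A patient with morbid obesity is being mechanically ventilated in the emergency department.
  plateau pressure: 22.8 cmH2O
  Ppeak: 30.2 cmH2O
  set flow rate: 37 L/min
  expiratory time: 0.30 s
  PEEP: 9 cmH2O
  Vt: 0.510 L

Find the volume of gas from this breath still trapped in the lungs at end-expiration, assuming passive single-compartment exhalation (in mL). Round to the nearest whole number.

259

Flow: 37 L/min ÷ 60 = 0.6167 L/s.
R = (PIP − Pplat)/V̇ = (30.2 − 22.8) / 0.6167 = 7.4/0.6167 = 11.999 cmH2O·s/L.
C = Vt/(Pplat − PEEP) = 510.0 / (22.8 − 9) = 510.0/13.8 = 36.957 mL/cmH2O.
τ = R × C = 11.999 × 0.03696 L/cmH2O = 0.4435 s.
Fraction remaining = e^(−Te/τ) = e^(−0.30/0.4435) = 0.5084.
Trapped volume = 510.0 × 0.5084 = 259.28 mL.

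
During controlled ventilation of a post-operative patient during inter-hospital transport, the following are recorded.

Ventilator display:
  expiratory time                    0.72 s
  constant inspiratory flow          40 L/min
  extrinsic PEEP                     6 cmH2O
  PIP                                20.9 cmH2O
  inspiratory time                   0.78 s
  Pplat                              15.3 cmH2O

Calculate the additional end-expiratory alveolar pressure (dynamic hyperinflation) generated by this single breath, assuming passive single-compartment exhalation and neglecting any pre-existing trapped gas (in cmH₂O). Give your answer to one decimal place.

Flow: 40 L/min ÷ 60 = 0.6667 L/s.
Vt = flow × Ti = 0.6667 L/s × 0.78 s × 1000 mL/L = 520.03 mL.
R = (PIP − Pplat)/V̇ = (20.9 − 15.3) / 0.6667 = 5.6/0.6667 = 8.4 cmH2O·s/L.
C = Vt/(Pplat − PEEP) = 520.03 / (15.3 − 6) = 520.03/9.3 = 55.917 mL/cmH2O.
τ = R × C = 8.4 × 0.05592 L/cmH2O = 0.4697 s.
Fraction remaining = e^(−Te/τ) = e^(−0.72/0.4697) = 0.2159; trapped volume = 520.03 × 0.2159 = 112.27 mL.
Additional alveolar pressure from trapping ≈ V_trapped / C = 112.27 / 55.917 = 2.008 cmH2O.

2.0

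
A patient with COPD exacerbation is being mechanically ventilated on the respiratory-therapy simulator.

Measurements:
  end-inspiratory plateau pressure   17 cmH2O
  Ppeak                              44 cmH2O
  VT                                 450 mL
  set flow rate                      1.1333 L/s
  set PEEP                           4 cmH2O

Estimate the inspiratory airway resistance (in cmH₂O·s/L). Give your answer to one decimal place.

23.8

Raw = (PIP − Pplat) / flow = (44 − 17) / 1.1333 = 27.0 / 1.1333 = 23.824 cmH2O·s/L.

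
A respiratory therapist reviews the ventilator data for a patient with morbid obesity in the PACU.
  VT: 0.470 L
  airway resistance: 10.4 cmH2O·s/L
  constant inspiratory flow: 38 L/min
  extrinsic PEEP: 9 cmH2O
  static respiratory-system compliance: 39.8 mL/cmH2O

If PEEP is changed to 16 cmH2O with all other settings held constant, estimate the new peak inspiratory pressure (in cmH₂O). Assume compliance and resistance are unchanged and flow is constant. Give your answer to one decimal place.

34.4

Flow: 38 L/min ÷ 60 = 0.6333 L/s.
PIP = Vt/C + R·V̇ + PEEP (constant-flow equation of motion).
Only the baseline term changes: ΔPIP = ΔPEEP = 16 − 9 = 7.0 cmH2O.
Original PIP = 470/39.8 + 10.4×0.6333 + 9 = 27.395 cmH2O; new PIP = 27.395 + (7.0) = 34.395 cmH2O.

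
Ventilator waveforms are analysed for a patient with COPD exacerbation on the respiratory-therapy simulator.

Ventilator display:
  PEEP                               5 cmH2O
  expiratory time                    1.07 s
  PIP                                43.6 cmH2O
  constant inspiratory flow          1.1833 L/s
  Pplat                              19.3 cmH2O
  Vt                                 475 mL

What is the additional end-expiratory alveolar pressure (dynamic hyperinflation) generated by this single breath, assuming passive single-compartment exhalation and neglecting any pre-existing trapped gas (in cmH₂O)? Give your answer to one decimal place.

3.0

R = (PIP − Pplat)/V̇ = (43.6 − 19.3) / 1.1833 = 24.3/1.1833 = 20.536 cmH2O·s/L.
C = Vt/(Pplat − PEEP) = 475.0 / (19.3 − 5) = 475.0/14.3 = 33.217 mL/cmH2O.
τ = R × C = 20.536 × 0.03322 L/cmH2O = 0.6822 s.
Fraction remaining = e^(−Te/τ) = e^(−1.07/0.6822) = 0.2084; trapped volume = 475.0 × 0.2084 = 98.99 mL.
Additional alveolar pressure from trapping ≈ V_trapped / C = 98.99 / 33.217 = 2.98 cmH2O.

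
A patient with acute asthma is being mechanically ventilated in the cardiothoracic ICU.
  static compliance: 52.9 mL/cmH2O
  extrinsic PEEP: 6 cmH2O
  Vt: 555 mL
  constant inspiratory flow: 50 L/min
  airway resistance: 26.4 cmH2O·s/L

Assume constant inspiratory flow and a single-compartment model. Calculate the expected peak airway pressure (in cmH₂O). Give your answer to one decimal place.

38.5

Flow: 50 L/min ÷ 60 = 0.8333 L/s.
Equation of motion (constant flow): PIP = Vt/C + R·V̇ + PEEP.
PIP = 555/52.9 + 26.4×0.8333 + 6 = 10.491 + 21.999 + 6 = 38.49 cmH2O.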